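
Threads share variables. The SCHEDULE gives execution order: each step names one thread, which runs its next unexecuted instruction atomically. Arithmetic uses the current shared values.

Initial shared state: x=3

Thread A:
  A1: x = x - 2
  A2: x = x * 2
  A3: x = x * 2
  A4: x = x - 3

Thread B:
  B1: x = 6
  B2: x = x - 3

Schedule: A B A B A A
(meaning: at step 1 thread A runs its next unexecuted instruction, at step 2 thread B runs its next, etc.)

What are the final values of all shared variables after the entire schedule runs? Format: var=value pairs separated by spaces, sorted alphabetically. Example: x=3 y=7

Step 1: thread A executes A1 (x = x - 2). Shared: x=1. PCs: A@1 B@0
Step 2: thread B executes B1 (x = 6). Shared: x=6. PCs: A@1 B@1
Step 3: thread A executes A2 (x = x * 2). Shared: x=12. PCs: A@2 B@1
Step 4: thread B executes B2 (x = x - 3). Shared: x=9. PCs: A@2 B@2
Step 5: thread A executes A3 (x = x * 2). Shared: x=18. PCs: A@3 B@2
Step 6: thread A executes A4 (x = x - 3). Shared: x=15. PCs: A@4 B@2

Answer: x=15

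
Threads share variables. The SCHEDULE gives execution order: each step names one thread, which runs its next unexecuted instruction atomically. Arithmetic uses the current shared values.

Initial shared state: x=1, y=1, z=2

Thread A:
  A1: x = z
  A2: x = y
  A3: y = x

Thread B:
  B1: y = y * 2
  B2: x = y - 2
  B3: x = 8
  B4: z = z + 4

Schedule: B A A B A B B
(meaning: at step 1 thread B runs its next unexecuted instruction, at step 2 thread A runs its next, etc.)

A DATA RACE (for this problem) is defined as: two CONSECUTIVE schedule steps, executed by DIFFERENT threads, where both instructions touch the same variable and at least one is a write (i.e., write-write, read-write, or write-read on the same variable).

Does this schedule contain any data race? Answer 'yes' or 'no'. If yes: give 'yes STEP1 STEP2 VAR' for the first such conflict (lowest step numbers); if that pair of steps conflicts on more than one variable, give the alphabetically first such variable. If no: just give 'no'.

Answer: yes 3 4 x

Derivation:
Steps 1,2: B(r=y,w=y) vs A(r=z,w=x). No conflict.
Steps 2,3: same thread (A). No race.
Steps 3,4: A(x = y) vs B(x = y - 2). RACE on x (W-W).
Steps 4,5: B(x = y - 2) vs A(y = x). RACE on x (W-R), y (R-W). Multiple vars; alphabetically first is x.
Steps 5,6: A(y = x) vs B(x = 8). RACE on x (R-W).
Steps 6,7: same thread (B). No race.
First conflict at steps 3,4.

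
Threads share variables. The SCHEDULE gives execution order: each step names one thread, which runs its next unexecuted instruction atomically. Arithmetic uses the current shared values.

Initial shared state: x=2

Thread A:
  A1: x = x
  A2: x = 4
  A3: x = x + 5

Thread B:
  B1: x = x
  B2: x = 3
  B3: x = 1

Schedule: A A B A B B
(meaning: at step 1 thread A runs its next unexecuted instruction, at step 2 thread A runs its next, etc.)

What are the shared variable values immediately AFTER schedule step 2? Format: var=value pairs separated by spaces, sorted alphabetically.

Step 1: thread A executes A1 (x = x). Shared: x=2. PCs: A@1 B@0
Step 2: thread A executes A2 (x = 4). Shared: x=4. PCs: A@2 B@0

Answer: x=4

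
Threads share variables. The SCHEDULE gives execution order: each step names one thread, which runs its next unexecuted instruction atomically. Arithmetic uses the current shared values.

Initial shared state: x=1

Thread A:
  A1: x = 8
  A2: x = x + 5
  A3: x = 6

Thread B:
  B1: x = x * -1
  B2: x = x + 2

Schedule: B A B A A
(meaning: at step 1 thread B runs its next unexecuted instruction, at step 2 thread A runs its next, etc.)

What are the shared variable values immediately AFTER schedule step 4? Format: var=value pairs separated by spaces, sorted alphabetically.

Answer: x=15

Derivation:
Step 1: thread B executes B1 (x = x * -1). Shared: x=-1. PCs: A@0 B@1
Step 2: thread A executes A1 (x = 8). Shared: x=8. PCs: A@1 B@1
Step 3: thread B executes B2 (x = x + 2). Shared: x=10. PCs: A@1 B@2
Step 4: thread A executes A2 (x = x + 5). Shared: x=15. PCs: A@2 B@2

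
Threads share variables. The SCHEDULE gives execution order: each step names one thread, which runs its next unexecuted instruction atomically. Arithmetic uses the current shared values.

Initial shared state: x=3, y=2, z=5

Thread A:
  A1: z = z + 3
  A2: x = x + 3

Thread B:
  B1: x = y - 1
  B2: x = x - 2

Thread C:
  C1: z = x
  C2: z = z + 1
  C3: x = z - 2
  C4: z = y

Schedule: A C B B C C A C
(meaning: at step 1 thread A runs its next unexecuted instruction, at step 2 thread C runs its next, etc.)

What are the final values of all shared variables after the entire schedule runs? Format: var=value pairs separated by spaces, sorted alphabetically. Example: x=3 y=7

Answer: x=5 y=2 z=2

Derivation:
Step 1: thread A executes A1 (z = z + 3). Shared: x=3 y=2 z=8. PCs: A@1 B@0 C@0
Step 2: thread C executes C1 (z = x). Shared: x=3 y=2 z=3. PCs: A@1 B@0 C@1
Step 3: thread B executes B1 (x = y - 1). Shared: x=1 y=2 z=3. PCs: A@1 B@1 C@1
Step 4: thread B executes B2 (x = x - 2). Shared: x=-1 y=2 z=3. PCs: A@1 B@2 C@1
Step 5: thread C executes C2 (z = z + 1). Shared: x=-1 y=2 z=4. PCs: A@1 B@2 C@2
Step 6: thread C executes C3 (x = z - 2). Shared: x=2 y=2 z=4. PCs: A@1 B@2 C@3
Step 7: thread A executes A2 (x = x + 3). Shared: x=5 y=2 z=4. PCs: A@2 B@2 C@3
Step 8: thread C executes C4 (z = y). Shared: x=5 y=2 z=2. PCs: A@2 B@2 C@4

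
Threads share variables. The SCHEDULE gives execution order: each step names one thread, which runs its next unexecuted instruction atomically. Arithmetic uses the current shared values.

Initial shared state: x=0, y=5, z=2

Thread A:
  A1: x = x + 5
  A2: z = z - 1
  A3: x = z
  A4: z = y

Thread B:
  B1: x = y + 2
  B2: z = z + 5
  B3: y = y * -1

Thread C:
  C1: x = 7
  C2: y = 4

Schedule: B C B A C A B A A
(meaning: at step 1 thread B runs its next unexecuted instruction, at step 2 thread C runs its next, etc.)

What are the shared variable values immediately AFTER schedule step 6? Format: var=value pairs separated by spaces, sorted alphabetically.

Answer: x=12 y=4 z=6

Derivation:
Step 1: thread B executes B1 (x = y + 2). Shared: x=7 y=5 z=2. PCs: A@0 B@1 C@0
Step 2: thread C executes C1 (x = 7). Shared: x=7 y=5 z=2. PCs: A@0 B@1 C@1
Step 3: thread B executes B2 (z = z + 5). Shared: x=7 y=5 z=7. PCs: A@0 B@2 C@1
Step 4: thread A executes A1 (x = x + 5). Shared: x=12 y=5 z=7. PCs: A@1 B@2 C@1
Step 5: thread C executes C2 (y = 4). Shared: x=12 y=4 z=7. PCs: A@1 B@2 C@2
Step 6: thread A executes A2 (z = z - 1). Shared: x=12 y=4 z=6. PCs: A@2 B@2 C@2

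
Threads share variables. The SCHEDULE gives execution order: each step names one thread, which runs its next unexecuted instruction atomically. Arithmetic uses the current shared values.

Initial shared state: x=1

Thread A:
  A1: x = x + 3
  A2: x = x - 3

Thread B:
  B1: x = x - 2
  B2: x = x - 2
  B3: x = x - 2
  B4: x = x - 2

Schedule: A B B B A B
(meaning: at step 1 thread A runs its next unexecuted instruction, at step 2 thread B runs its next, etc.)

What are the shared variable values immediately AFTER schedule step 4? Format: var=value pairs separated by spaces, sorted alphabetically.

Answer: x=-2

Derivation:
Step 1: thread A executes A1 (x = x + 3). Shared: x=4. PCs: A@1 B@0
Step 2: thread B executes B1 (x = x - 2). Shared: x=2. PCs: A@1 B@1
Step 3: thread B executes B2 (x = x - 2). Shared: x=0. PCs: A@1 B@2
Step 4: thread B executes B3 (x = x - 2). Shared: x=-2. PCs: A@1 B@3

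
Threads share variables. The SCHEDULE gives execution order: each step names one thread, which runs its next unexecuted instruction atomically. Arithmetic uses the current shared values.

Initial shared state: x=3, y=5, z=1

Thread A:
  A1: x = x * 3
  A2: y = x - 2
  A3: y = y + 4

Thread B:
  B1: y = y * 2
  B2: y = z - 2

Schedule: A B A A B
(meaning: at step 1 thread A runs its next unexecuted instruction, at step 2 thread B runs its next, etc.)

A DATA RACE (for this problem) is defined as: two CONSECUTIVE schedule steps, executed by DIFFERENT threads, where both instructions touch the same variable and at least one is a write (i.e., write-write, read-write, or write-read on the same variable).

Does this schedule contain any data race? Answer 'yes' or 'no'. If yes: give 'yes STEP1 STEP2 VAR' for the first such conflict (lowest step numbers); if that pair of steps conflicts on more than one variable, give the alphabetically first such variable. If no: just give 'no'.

Answer: yes 2 3 y

Derivation:
Steps 1,2: A(r=x,w=x) vs B(r=y,w=y). No conflict.
Steps 2,3: B(y = y * 2) vs A(y = x - 2). RACE on y (W-W).
Steps 3,4: same thread (A). No race.
Steps 4,5: A(y = y + 4) vs B(y = z - 2). RACE on y (W-W).
First conflict at steps 2,3.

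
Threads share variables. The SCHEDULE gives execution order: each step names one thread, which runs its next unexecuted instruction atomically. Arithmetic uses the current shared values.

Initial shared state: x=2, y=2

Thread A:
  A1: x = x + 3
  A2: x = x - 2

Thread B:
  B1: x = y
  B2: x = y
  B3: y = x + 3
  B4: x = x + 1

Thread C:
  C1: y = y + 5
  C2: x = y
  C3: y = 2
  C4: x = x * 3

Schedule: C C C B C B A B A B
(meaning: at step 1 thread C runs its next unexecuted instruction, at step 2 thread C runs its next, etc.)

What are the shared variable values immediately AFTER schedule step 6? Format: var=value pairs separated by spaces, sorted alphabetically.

Step 1: thread C executes C1 (y = y + 5). Shared: x=2 y=7. PCs: A@0 B@0 C@1
Step 2: thread C executes C2 (x = y). Shared: x=7 y=7. PCs: A@0 B@0 C@2
Step 3: thread C executes C3 (y = 2). Shared: x=7 y=2. PCs: A@0 B@0 C@3
Step 4: thread B executes B1 (x = y). Shared: x=2 y=2. PCs: A@0 B@1 C@3
Step 5: thread C executes C4 (x = x * 3). Shared: x=6 y=2. PCs: A@0 B@1 C@4
Step 6: thread B executes B2 (x = y). Shared: x=2 y=2. PCs: A@0 B@2 C@4

Answer: x=2 y=2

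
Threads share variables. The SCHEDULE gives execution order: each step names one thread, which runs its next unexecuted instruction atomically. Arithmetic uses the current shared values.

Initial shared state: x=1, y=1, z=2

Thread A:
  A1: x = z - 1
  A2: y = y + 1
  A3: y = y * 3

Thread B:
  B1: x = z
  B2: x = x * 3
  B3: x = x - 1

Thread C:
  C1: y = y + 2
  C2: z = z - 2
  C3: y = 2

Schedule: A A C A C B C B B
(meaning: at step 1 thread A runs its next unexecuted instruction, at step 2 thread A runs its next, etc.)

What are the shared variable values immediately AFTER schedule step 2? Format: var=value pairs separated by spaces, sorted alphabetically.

Answer: x=1 y=2 z=2

Derivation:
Step 1: thread A executes A1 (x = z - 1). Shared: x=1 y=1 z=2. PCs: A@1 B@0 C@0
Step 2: thread A executes A2 (y = y + 1). Shared: x=1 y=2 z=2. PCs: A@2 B@0 C@0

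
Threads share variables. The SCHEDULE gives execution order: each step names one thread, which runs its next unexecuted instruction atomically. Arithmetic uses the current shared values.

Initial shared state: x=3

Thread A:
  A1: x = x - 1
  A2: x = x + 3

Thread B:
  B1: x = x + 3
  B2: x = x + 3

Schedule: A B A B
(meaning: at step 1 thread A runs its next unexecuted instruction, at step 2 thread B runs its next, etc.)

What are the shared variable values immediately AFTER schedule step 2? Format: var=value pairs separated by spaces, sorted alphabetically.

Answer: x=5

Derivation:
Step 1: thread A executes A1 (x = x - 1). Shared: x=2. PCs: A@1 B@0
Step 2: thread B executes B1 (x = x + 3). Shared: x=5. PCs: A@1 B@1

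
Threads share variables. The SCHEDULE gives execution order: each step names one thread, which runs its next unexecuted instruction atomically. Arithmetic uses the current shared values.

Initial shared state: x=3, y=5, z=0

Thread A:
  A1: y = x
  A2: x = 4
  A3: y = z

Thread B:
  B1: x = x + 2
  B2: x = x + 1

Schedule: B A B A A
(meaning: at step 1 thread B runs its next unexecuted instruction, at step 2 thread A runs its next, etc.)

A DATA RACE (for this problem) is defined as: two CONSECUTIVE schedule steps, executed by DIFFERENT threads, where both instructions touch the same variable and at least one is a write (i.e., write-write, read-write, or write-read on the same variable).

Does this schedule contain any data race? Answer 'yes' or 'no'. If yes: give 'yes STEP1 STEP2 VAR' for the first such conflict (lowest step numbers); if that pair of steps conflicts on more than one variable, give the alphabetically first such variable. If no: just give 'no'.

Answer: yes 1 2 x

Derivation:
Steps 1,2: B(x = x + 2) vs A(y = x). RACE on x (W-R).
Steps 2,3: A(y = x) vs B(x = x + 1). RACE on x (R-W).
Steps 3,4: B(x = x + 1) vs A(x = 4). RACE on x (W-W).
Steps 4,5: same thread (A). No race.
First conflict at steps 1,2.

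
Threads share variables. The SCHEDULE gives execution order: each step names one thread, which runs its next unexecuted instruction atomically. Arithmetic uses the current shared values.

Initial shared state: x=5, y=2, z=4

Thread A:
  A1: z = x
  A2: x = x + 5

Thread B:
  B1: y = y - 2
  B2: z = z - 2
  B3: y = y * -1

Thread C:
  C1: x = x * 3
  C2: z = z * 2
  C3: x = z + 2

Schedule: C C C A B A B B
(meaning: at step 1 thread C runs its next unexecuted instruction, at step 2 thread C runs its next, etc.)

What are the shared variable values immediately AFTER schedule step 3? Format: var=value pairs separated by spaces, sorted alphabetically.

Answer: x=10 y=2 z=8

Derivation:
Step 1: thread C executes C1 (x = x * 3). Shared: x=15 y=2 z=4. PCs: A@0 B@0 C@1
Step 2: thread C executes C2 (z = z * 2). Shared: x=15 y=2 z=8. PCs: A@0 B@0 C@2
Step 3: thread C executes C3 (x = z + 2). Shared: x=10 y=2 z=8. PCs: A@0 B@0 C@3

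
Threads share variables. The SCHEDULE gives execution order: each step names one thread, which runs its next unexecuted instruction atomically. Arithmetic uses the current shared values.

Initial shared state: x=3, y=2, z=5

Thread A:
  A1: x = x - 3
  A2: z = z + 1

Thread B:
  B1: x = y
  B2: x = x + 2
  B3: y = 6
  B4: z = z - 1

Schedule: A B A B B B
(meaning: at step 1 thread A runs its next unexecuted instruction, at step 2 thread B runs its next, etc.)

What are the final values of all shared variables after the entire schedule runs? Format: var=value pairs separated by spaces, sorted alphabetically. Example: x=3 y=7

Step 1: thread A executes A1 (x = x - 3). Shared: x=0 y=2 z=5. PCs: A@1 B@0
Step 2: thread B executes B1 (x = y). Shared: x=2 y=2 z=5. PCs: A@1 B@1
Step 3: thread A executes A2 (z = z + 1). Shared: x=2 y=2 z=6. PCs: A@2 B@1
Step 4: thread B executes B2 (x = x + 2). Shared: x=4 y=2 z=6. PCs: A@2 B@2
Step 5: thread B executes B3 (y = 6). Shared: x=4 y=6 z=6. PCs: A@2 B@3
Step 6: thread B executes B4 (z = z - 1). Shared: x=4 y=6 z=5. PCs: A@2 B@4

Answer: x=4 y=6 z=5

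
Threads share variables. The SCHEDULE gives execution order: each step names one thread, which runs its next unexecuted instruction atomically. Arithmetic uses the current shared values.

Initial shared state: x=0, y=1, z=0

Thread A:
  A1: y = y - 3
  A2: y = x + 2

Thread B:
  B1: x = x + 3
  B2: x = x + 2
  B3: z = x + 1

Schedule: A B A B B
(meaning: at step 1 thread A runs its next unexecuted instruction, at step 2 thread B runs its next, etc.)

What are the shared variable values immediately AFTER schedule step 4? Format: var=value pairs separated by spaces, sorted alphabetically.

Step 1: thread A executes A1 (y = y - 3). Shared: x=0 y=-2 z=0. PCs: A@1 B@0
Step 2: thread B executes B1 (x = x + 3). Shared: x=3 y=-2 z=0. PCs: A@1 B@1
Step 3: thread A executes A2 (y = x + 2). Shared: x=3 y=5 z=0. PCs: A@2 B@1
Step 4: thread B executes B2 (x = x + 2). Shared: x=5 y=5 z=0. PCs: A@2 B@2

Answer: x=5 y=5 z=0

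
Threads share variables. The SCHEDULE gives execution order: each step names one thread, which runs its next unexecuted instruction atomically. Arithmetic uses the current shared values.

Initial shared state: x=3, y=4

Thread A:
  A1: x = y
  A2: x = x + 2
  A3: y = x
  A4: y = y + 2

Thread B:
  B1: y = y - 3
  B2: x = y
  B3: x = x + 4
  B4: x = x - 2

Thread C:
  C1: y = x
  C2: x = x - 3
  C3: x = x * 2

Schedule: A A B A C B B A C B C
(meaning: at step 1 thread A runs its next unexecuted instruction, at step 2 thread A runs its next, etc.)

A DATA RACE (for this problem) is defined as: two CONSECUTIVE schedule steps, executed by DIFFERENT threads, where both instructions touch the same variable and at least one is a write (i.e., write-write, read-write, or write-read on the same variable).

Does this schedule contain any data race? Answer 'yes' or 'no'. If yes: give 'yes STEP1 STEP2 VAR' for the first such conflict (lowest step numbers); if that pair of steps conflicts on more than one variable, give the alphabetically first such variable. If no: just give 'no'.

Steps 1,2: same thread (A). No race.
Steps 2,3: A(r=x,w=x) vs B(r=y,w=y). No conflict.
Steps 3,4: B(y = y - 3) vs A(y = x). RACE on y (W-W).
Steps 4,5: A(y = x) vs C(y = x). RACE on y (W-W).
Steps 5,6: C(y = x) vs B(x = y). RACE on x (R-W), y (W-R). Multiple vars; alphabetically first is x.
Steps 6,7: same thread (B). No race.
Steps 7,8: B(r=x,w=x) vs A(r=y,w=y). No conflict.
Steps 8,9: A(r=y,w=y) vs C(r=x,w=x). No conflict.
Steps 9,10: C(x = x - 3) vs B(x = x - 2). RACE on x (W-W).
Steps 10,11: B(x = x - 2) vs C(x = x * 2). RACE on x (W-W).
First conflict at steps 3,4.

Answer: yes 3 4 y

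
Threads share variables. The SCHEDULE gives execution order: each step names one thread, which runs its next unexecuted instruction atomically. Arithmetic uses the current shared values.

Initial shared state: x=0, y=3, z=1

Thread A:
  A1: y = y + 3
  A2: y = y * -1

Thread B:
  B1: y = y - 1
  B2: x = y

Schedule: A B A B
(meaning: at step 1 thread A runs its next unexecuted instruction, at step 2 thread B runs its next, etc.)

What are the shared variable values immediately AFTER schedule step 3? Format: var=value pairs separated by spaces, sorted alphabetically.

Step 1: thread A executes A1 (y = y + 3). Shared: x=0 y=6 z=1. PCs: A@1 B@0
Step 2: thread B executes B1 (y = y - 1). Shared: x=0 y=5 z=1. PCs: A@1 B@1
Step 3: thread A executes A2 (y = y * -1). Shared: x=0 y=-5 z=1. PCs: A@2 B@1

Answer: x=0 y=-5 z=1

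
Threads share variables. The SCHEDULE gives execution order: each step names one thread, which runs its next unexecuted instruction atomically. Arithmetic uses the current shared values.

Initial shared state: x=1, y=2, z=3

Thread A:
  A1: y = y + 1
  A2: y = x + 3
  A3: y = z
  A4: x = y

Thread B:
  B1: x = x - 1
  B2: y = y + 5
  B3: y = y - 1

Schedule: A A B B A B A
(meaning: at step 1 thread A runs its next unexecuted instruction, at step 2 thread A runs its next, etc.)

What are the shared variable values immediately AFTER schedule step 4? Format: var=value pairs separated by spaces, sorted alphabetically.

Step 1: thread A executes A1 (y = y + 1). Shared: x=1 y=3 z=3. PCs: A@1 B@0
Step 2: thread A executes A2 (y = x + 3). Shared: x=1 y=4 z=3. PCs: A@2 B@0
Step 3: thread B executes B1 (x = x - 1). Shared: x=0 y=4 z=3. PCs: A@2 B@1
Step 4: thread B executes B2 (y = y + 5). Shared: x=0 y=9 z=3. PCs: A@2 B@2

Answer: x=0 y=9 z=3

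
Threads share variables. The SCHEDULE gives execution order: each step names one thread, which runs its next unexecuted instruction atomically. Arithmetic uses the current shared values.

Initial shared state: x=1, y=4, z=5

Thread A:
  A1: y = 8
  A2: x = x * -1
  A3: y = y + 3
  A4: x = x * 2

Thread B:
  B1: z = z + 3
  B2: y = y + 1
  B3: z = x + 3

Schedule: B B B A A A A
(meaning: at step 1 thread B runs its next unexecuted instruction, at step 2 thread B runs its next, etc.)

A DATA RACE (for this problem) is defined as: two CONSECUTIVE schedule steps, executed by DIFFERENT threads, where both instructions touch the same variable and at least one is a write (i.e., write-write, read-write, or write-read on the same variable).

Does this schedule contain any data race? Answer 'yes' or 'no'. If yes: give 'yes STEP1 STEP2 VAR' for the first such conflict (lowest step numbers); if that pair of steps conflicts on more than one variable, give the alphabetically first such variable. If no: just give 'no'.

Answer: no

Derivation:
Steps 1,2: same thread (B). No race.
Steps 2,3: same thread (B). No race.
Steps 3,4: B(r=x,w=z) vs A(r=-,w=y). No conflict.
Steps 4,5: same thread (A). No race.
Steps 5,6: same thread (A). No race.
Steps 6,7: same thread (A). No race.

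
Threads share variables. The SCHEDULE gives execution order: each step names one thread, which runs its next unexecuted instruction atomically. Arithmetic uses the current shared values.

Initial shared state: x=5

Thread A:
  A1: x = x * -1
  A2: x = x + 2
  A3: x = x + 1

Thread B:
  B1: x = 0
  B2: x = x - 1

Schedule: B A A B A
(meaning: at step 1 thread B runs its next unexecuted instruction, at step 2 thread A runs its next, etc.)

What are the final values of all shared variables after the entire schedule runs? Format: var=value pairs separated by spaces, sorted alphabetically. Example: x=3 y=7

Step 1: thread B executes B1 (x = 0). Shared: x=0. PCs: A@0 B@1
Step 2: thread A executes A1 (x = x * -1). Shared: x=0. PCs: A@1 B@1
Step 3: thread A executes A2 (x = x + 2). Shared: x=2. PCs: A@2 B@1
Step 4: thread B executes B2 (x = x - 1). Shared: x=1. PCs: A@2 B@2
Step 5: thread A executes A3 (x = x + 1). Shared: x=2. PCs: A@3 B@2

Answer: x=2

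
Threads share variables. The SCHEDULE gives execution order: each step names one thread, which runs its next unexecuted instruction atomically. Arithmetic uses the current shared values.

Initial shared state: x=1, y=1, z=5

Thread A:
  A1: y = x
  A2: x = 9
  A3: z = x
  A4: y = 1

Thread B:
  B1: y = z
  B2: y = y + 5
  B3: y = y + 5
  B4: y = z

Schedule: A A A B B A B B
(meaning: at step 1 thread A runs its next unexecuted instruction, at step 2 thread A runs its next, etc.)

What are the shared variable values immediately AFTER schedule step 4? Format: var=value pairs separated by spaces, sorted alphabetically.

Step 1: thread A executes A1 (y = x). Shared: x=1 y=1 z=5. PCs: A@1 B@0
Step 2: thread A executes A2 (x = 9). Shared: x=9 y=1 z=5. PCs: A@2 B@0
Step 3: thread A executes A3 (z = x). Shared: x=9 y=1 z=9. PCs: A@3 B@0
Step 4: thread B executes B1 (y = z). Shared: x=9 y=9 z=9. PCs: A@3 B@1

Answer: x=9 y=9 z=9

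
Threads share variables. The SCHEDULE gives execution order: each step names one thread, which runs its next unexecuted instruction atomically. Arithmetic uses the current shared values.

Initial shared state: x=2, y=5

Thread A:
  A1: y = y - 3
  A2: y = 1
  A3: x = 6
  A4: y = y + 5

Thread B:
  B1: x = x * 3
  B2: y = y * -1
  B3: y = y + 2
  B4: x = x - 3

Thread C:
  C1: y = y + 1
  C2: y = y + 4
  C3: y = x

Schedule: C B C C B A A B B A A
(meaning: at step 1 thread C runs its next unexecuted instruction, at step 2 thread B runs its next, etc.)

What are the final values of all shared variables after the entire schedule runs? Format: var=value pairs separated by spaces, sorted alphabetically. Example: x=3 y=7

Step 1: thread C executes C1 (y = y + 1). Shared: x=2 y=6. PCs: A@0 B@0 C@1
Step 2: thread B executes B1 (x = x * 3). Shared: x=6 y=6. PCs: A@0 B@1 C@1
Step 3: thread C executes C2 (y = y + 4). Shared: x=6 y=10. PCs: A@0 B@1 C@2
Step 4: thread C executes C3 (y = x). Shared: x=6 y=6. PCs: A@0 B@1 C@3
Step 5: thread B executes B2 (y = y * -1). Shared: x=6 y=-6. PCs: A@0 B@2 C@3
Step 6: thread A executes A1 (y = y - 3). Shared: x=6 y=-9. PCs: A@1 B@2 C@3
Step 7: thread A executes A2 (y = 1). Shared: x=6 y=1. PCs: A@2 B@2 C@3
Step 8: thread B executes B3 (y = y + 2). Shared: x=6 y=3. PCs: A@2 B@3 C@3
Step 9: thread B executes B4 (x = x - 3). Shared: x=3 y=3. PCs: A@2 B@4 C@3
Step 10: thread A executes A3 (x = 6). Shared: x=6 y=3. PCs: A@3 B@4 C@3
Step 11: thread A executes A4 (y = y + 5). Shared: x=6 y=8. PCs: A@4 B@4 C@3

Answer: x=6 y=8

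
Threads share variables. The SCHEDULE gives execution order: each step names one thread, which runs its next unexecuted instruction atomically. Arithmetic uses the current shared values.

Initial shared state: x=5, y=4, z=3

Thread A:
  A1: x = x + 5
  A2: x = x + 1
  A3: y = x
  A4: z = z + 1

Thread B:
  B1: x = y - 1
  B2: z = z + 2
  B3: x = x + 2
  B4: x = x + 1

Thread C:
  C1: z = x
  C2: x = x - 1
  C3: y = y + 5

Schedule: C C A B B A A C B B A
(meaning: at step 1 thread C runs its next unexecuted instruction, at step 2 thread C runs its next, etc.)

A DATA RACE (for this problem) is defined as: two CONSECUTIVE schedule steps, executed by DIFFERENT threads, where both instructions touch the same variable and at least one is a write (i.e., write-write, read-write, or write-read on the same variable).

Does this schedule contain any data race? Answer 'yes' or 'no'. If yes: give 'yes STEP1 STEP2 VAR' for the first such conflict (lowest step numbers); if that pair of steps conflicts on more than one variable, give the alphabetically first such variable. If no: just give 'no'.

Answer: yes 2 3 x

Derivation:
Steps 1,2: same thread (C). No race.
Steps 2,3: C(x = x - 1) vs A(x = x + 5). RACE on x (W-W).
Steps 3,4: A(x = x + 5) vs B(x = y - 1). RACE on x (W-W).
Steps 4,5: same thread (B). No race.
Steps 5,6: B(r=z,w=z) vs A(r=x,w=x). No conflict.
Steps 6,7: same thread (A). No race.
Steps 7,8: A(y = x) vs C(y = y + 5). RACE on y (W-W).
Steps 8,9: C(r=y,w=y) vs B(r=x,w=x). No conflict.
Steps 9,10: same thread (B). No race.
Steps 10,11: B(r=x,w=x) vs A(r=z,w=z). No conflict.
First conflict at steps 2,3.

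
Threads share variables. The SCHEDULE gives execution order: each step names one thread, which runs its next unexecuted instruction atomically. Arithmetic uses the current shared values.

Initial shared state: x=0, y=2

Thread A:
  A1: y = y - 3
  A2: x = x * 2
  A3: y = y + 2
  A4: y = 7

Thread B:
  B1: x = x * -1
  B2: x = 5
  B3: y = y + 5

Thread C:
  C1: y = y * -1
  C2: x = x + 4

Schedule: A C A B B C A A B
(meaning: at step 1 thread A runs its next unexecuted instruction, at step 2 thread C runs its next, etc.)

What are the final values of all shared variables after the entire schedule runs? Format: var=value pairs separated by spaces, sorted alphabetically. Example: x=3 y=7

Answer: x=9 y=12

Derivation:
Step 1: thread A executes A1 (y = y - 3). Shared: x=0 y=-1. PCs: A@1 B@0 C@0
Step 2: thread C executes C1 (y = y * -1). Shared: x=0 y=1. PCs: A@1 B@0 C@1
Step 3: thread A executes A2 (x = x * 2). Shared: x=0 y=1. PCs: A@2 B@0 C@1
Step 4: thread B executes B1 (x = x * -1). Shared: x=0 y=1. PCs: A@2 B@1 C@1
Step 5: thread B executes B2 (x = 5). Shared: x=5 y=1. PCs: A@2 B@2 C@1
Step 6: thread C executes C2 (x = x + 4). Shared: x=9 y=1. PCs: A@2 B@2 C@2
Step 7: thread A executes A3 (y = y + 2). Shared: x=9 y=3. PCs: A@3 B@2 C@2
Step 8: thread A executes A4 (y = 7). Shared: x=9 y=7. PCs: A@4 B@2 C@2
Step 9: thread B executes B3 (y = y + 5). Shared: x=9 y=12. PCs: A@4 B@3 C@2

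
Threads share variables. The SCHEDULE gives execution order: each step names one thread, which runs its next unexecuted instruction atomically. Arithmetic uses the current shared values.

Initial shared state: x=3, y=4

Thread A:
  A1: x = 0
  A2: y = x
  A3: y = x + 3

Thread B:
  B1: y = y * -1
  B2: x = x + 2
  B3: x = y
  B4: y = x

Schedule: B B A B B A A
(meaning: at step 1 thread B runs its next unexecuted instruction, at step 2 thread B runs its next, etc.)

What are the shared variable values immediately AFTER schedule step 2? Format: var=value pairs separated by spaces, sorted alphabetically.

Step 1: thread B executes B1 (y = y * -1). Shared: x=3 y=-4. PCs: A@0 B@1
Step 2: thread B executes B2 (x = x + 2). Shared: x=5 y=-4. PCs: A@0 B@2

Answer: x=5 y=-4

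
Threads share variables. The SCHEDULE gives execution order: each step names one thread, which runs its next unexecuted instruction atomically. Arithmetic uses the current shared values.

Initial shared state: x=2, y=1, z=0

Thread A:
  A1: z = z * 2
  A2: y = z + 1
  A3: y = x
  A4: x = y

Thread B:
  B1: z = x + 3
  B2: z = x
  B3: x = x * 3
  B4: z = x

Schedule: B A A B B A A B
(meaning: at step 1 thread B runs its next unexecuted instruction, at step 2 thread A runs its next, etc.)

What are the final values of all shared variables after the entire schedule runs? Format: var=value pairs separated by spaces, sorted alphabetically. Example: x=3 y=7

Step 1: thread B executes B1 (z = x + 3). Shared: x=2 y=1 z=5. PCs: A@0 B@1
Step 2: thread A executes A1 (z = z * 2). Shared: x=2 y=1 z=10. PCs: A@1 B@1
Step 3: thread A executes A2 (y = z + 1). Shared: x=2 y=11 z=10. PCs: A@2 B@1
Step 4: thread B executes B2 (z = x). Shared: x=2 y=11 z=2. PCs: A@2 B@2
Step 5: thread B executes B3 (x = x * 3). Shared: x=6 y=11 z=2. PCs: A@2 B@3
Step 6: thread A executes A3 (y = x). Shared: x=6 y=6 z=2. PCs: A@3 B@3
Step 7: thread A executes A4 (x = y). Shared: x=6 y=6 z=2. PCs: A@4 B@3
Step 8: thread B executes B4 (z = x). Shared: x=6 y=6 z=6. PCs: A@4 B@4

Answer: x=6 y=6 z=6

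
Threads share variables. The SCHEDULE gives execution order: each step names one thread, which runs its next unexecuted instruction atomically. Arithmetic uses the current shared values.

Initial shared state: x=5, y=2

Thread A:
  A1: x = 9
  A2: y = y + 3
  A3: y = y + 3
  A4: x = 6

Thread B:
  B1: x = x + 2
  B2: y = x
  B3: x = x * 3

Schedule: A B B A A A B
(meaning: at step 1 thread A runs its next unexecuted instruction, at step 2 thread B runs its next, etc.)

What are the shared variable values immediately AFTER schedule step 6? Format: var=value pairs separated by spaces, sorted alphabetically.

Step 1: thread A executes A1 (x = 9). Shared: x=9 y=2. PCs: A@1 B@0
Step 2: thread B executes B1 (x = x + 2). Shared: x=11 y=2. PCs: A@1 B@1
Step 3: thread B executes B2 (y = x). Shared: x=11 y=11. PCs: A@1 B@2
Step 4: thread A executes A2 (y = y + 3). Shared: x=11 y=14. PCs: A@2 B@2
Step 5: thread A executes A3 (y = y + 3). Shared: x=11 y=17. PCs: A@3 B@2
Step 6: thread A executes A4 (x = 6). Shared: x=6 y=17. PCs: A@4 B@2

Answer: x=6 y=17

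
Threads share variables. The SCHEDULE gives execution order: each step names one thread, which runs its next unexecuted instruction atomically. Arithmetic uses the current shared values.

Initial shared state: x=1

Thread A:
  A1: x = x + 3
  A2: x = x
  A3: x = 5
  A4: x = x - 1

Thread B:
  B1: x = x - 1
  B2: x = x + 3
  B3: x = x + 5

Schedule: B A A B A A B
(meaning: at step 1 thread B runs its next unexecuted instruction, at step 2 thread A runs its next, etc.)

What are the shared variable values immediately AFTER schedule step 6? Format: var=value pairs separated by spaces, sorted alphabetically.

Step 1: thread B executes B1 (x = x - 1). Shared: x=0. PCs: A@0 B@1
Step 2: thread A executes A1 (x = x + 3). Shared: x=3. PCs: A@1 B@1
Step 3: thread A executes A2 (x = x). Shared: x=3. PCs: A@2 B@1
Step 4: thread B executes B2 (x = x + 3). Shared: x=6. PCs: A@2 B@2
Step 5: thread A executes A3 (x = 5). Shared: x=5. PCs: A@3 B@2
Step 6: thread A executes A4 (x = x - 1). Shared: x=4. PCs: A@4 B@2

Answer: x=4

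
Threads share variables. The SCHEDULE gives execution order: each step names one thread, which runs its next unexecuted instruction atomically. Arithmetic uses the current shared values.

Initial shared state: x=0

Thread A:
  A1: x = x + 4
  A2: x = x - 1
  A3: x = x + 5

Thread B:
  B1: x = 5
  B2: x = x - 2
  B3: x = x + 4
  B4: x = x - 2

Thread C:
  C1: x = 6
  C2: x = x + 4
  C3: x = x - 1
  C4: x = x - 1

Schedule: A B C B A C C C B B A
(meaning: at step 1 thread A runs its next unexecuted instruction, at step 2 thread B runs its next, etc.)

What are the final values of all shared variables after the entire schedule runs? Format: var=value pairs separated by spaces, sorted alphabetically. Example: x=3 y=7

Answer: x=12

Derivation:
Step 1: thread A executes A1 (x = x + 4). Shared: x=4. PCs: A@1 B@0 C@0
Step 2: thread B executes B1 (x = 5). Shared: x=5. PCs: A@1 B@1 C@0
Step 3: thread C executes C1 (x = 6). Shared: x=6. PCs: A@1 B@1 C@1
Step 4: thread B executes B2 (x = x - 2). Shared: x=4. PCs: A@1 B@2 C@1
Step 5: thread A executes A2 (x = x - 1). Shared: x=3. PCs: A@2 B@2 C@1
Step 6: thread C executes C2 (x = x + 4). Shared: x=7. PCs: A@2 B@2 C@2
Step 7: thread C executes C3 (x = x - 1). Shared: x=6. PCs: A@2 B@2 C@3
Step 8: thread C executes C4 (x = x - 1). Shared: x=5. PCs: A@2 B@2 C@4
Step 9: thread B executes B3 (x = x + 4). Shared: x=9. PCs: A@2 B@3 C@4
Step 10: thread B executes B4 (x = x - 2). Shared: x=7. PCs: A@2 B@4 C@4
Step 11: thread A executes A3 (x = x + 5). Shared: x=12. PCs: A@3 B@4 C@4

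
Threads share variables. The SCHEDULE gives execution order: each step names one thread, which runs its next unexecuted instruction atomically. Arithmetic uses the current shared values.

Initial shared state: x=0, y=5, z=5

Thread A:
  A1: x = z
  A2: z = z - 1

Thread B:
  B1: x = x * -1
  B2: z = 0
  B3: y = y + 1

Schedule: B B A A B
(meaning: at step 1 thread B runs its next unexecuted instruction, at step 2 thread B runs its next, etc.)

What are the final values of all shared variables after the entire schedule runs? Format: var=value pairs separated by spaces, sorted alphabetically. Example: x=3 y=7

Step 1: thread B executes B1 (x = x * -1). Shared: x=0 y=5 z=5. PCs: A@0 B@1
Step 2: thread B executes B2 (z = 0). Shared: x=0 y=5 z=0. PCs: A@0 B@2
Step 3: thread A executes A1 (x = z). Shared: x=0 y=5 z=0. PCs: A@1 B@2
Step 4: thread A executes A2 (z = z - 1). Shared: x=0 y=5 z=-1. PCs: A@2 B@2
Step 5: thread B executes B3 (y = y + 1). Shared: x=0 y=6 z=-1. PCs: A@2 B@3

Answer: x=0 y=6 z=-1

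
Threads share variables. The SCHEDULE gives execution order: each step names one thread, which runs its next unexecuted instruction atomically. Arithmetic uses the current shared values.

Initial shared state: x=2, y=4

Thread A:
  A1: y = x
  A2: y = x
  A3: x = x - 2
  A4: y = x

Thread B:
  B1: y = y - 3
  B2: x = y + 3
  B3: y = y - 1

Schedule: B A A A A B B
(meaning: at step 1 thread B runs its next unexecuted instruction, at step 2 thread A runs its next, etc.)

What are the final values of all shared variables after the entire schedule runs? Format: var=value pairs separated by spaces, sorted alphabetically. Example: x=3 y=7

Step 1: thread B executes B1 (y = y - 3). Shared: x=2 y=1. PCs: A@0 B@1
Step 2: thread A executes A1 (y = x). Shared: x=2 y=2. PCs: A@1 B@1
Step 3: thread A executes A2 (y = x). Shared: x=2 y=2. PCs: A@2 B@1
Step 4: thread A executes A3 (x = x - 2). Shared: x=0 y=2. PCs: A@3 B@1
Step 5: thread A executes A4 (y = x). Shared: x=0 y=0. PCs: A@4 B@1
Step 6: thread B executes B2 (x = y + 3). Shared: x=3 y=0. PCs: A@4 B@2
Step 7: thread B executes B3 (y = y - 1). Shared: x=3 y=-1. PCs: A@4 B@3

Answer: x=3 y=-1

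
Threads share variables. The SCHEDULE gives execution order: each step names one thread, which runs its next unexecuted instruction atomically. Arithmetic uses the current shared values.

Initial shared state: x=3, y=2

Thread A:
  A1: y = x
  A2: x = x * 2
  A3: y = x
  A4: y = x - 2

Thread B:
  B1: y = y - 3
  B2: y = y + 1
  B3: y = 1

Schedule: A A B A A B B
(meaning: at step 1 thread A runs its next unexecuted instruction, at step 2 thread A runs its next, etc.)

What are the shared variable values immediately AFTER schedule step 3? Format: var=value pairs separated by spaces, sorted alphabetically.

Step 1: thread A executes A1 (y = x). Shared: x=3 y=3. PCs: A@1 B@0
Step 2: thread A executes A2 (x = x * 2). Shared: x=6 y=3. PCs: A@2 B@0
Step 3: thread B executes B1 (y = y - 3). Shared: x=6 y=0. PCs: A@2 B@1

Answer: x=6 y=0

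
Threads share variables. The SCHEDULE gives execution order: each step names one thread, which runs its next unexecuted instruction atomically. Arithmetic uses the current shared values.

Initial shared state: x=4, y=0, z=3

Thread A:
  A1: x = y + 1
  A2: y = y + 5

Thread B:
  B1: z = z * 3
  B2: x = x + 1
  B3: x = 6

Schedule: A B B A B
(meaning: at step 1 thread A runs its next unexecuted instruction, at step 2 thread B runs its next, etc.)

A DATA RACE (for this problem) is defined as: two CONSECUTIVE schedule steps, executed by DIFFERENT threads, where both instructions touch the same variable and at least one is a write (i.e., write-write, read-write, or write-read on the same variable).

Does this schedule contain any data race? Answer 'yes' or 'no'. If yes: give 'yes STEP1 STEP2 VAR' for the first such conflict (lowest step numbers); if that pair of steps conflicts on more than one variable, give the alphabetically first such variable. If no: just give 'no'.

Answer: no

Derivation:
Steps 1,2: A(r=y,w=x) vs B(r=z,w=z). No conflict.
Steps 2,3: same thread (B). No race.
Steps 3,4: B(r=x,w=x) vs A(r=y,w=y). No conflict.
Steps 4,5: A(r=y,w=y) vs B(r=-,w=x). No conflict.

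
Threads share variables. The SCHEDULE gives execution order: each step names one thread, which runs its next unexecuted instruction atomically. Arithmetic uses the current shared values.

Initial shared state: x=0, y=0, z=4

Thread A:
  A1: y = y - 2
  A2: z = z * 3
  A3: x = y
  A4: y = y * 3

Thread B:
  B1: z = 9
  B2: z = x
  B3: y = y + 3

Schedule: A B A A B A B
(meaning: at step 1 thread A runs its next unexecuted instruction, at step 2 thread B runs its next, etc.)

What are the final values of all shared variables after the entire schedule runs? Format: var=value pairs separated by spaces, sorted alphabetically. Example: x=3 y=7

Step 1: thread A executes A1 (y = y - 2). Shared: x=0 y=-2 z=4. PCs: A@1 B@0
Step 2: thread B executes B1 (z = 9). Shared: x=0 y=-2 z=9. PCs: A@1 B@1
Step 3: thread A executes A2 (z = z * 3). Shared: x=0 y=-2 z=27. PCs: A@2 B@1
Step 4: thread A executes A3 (x = y). Shared: x=-2 y=-2 z=27. PCs: A@3 B@1
Step 5: thread B executes B2 (z = x). Shared: x=-2 y=-2 z=-2. PCs: A@3 B@2
Step 6: thread A executes A4 (y = y * 3). Shared: x=-2 y=-6 z=-2. PCs: A@4 B@2
Step 7: thread B executes B3 (y = y + 3). Shared: x=-2 y=-3 z=-2. PCs: A@4 B@3

Answer: x=-2 y=-3 z=-2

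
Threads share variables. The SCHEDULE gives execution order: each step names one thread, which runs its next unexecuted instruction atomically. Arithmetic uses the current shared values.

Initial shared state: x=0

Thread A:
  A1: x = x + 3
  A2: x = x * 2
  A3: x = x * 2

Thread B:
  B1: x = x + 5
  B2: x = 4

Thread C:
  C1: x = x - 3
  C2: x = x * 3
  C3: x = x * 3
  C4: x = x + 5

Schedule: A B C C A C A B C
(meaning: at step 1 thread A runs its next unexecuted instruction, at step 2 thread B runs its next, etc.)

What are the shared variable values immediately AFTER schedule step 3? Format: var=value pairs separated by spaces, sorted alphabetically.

Step 1: thread A executes A1 (x = x + 3). Shared: x=3. PCs: A@1 B@0 C@0
Step 2: thread B executes B1 (x = x + 5). Shared: x=8. PCs: A@1 B@1 C@0
Step 3: thread C executes C1 (x = x - 3). Shared: x=5. PCs: A@1 B@1 C@1

Answer: x=5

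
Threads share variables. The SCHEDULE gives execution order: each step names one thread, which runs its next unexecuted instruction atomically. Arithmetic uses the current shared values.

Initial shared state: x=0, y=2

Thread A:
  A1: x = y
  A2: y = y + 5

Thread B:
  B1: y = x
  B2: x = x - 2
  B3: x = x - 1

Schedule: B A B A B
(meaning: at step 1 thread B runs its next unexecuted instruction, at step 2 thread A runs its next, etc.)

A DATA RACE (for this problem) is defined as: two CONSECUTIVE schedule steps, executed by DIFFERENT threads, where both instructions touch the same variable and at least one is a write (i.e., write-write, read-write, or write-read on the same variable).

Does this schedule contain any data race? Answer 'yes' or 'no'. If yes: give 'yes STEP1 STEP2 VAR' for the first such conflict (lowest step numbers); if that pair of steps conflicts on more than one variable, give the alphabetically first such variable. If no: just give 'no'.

Steps 1,2: B(y = x) vs A(x = y). RACE on x (R-W), y (W-R). Multiple vars; alphabetically first is x.
Steps 2,3: A(x = y) vs B(x = x - 2). RACE on x (W-W).
Steps 3,4: B(r=x,w=x) vs A(r=y,w=y). No conflict.
Steps 4,5: A(r=y,w=y) vs B(r=x,w=x). No conflict.
First conflict at steps 1,2.

Answer: yes 1 2 x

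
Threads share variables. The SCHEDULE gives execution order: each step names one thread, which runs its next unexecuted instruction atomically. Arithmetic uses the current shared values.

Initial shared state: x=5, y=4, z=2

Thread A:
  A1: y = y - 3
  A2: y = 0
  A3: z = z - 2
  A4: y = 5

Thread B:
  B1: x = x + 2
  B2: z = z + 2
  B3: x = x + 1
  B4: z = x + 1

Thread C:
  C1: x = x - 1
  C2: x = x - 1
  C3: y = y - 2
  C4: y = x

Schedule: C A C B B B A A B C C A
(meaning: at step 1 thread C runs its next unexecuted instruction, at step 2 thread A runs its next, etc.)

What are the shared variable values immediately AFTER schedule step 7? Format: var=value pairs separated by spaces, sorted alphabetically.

Answer: x=6 y=0 z=4

Derivation:
Step 1: thread C executes C1 (x = x - 1). Shared: x=4 y=4 z=2. PCs: A@0 B@0 C@1
Step 2: thread A executes A1 (y = y - 3). Shared: x=4 y=1 z=2. PCs: A@1 B@0 C@1
Step 3: thread C executes C2 (x = x - 1). Shared: x=3 y=1 z=2. PCs: A@1 B@0 C@2
Step 4: thread B executes B1 (x = x + 2). Shared: x=5 y=1 z=2. PCs: A@1 B@1 C@2
Step 5: thread B executes B2 (z = z + 2). Shared: x=5 y=1 z=4. PCs: A@1 B@2 C@2
Step 6: thread B executes B3 (x = x + 1). Shared: x=6 y=1 z=4. PCs: A@1 B@3 C@2
Step 7: thread A executes A2 (y = 0). Shared: x=6 y=0 z=4. PCs: A@2 B@3 C@2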